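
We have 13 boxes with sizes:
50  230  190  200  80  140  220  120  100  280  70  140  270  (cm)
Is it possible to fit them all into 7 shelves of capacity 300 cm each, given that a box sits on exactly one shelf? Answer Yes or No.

Total = 2090 cm; ⌈2090/300⌉ = 7.
The bound of 7 does not rule out 7, but exhaustive search shows no assignment into 7 shelves of capacity 300 cm exists — the minimum is 8.

No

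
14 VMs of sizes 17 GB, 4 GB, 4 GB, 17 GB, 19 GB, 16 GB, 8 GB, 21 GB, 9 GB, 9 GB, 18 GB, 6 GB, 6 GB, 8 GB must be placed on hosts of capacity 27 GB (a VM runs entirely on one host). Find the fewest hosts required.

7

Total = 21 + 19 + 18 + 17 + 17 + 16 + 9 + 9 + 8 + 8 + 6 + 6 + 4 + 4 = 162 GB.
Lower bound: ⌈162/27⌉ = 6 hosts.
A packing using 7 hosts:
  host 1: 21 + 6 = 27
  host 2: 19 + 8 = 27
  host 3: 18 + 9 = 27
  host 4: 17 + 9 = 26
  host 5: 17 + 8 = 25
  host 6: 16 + 6 + 4 = 26
  host 7: 4 = 4
No arrangement into 6 hosts stays within capacity, so 7 is optimal.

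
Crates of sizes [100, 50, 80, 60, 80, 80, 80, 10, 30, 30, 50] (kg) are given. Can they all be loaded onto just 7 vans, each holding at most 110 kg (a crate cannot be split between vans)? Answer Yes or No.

Yes

A valid assignment using 7 vans:
  van 1: 100 + 10 = 110
  van 2: 80 + 30 = 110
  van 3: 80 + 30 = 110
  van 4: 80 = 80
  van 5: 80 = 80
  van 6: 60 + 50 = 110
  van 7: 50 = 50
Every load is within 110 kg, so 7 vans suffice.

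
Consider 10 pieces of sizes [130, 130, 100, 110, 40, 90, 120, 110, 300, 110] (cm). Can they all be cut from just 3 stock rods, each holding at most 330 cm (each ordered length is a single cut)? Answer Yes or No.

Total = 1240 cm; ⌈1240/330⌉ = 4.
At least 4 stock rods are required, but only 3 are allowed.

No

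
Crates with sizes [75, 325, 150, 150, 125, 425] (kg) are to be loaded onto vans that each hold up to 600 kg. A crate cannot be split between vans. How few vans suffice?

Total = 425 + 325 + 150 + 150 + 125 + 75 = 1250 kg.
Lower bound: ⌈1250/600⌉ = 3 vans.
A packing using 3 vans:
  van 1: 425 + 150 = 575
  van 2: 325 + 150 + 125 = 600
  van 3: 75 = 75
This matches the lower bound, so 3 is optimal.

3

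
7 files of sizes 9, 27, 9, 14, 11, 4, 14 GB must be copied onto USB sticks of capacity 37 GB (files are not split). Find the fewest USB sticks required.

Total = 27 + 14 + 14 + 11 + 9 + 9 + 4 = 88 GB.
Lower bound: ⌈88/37⌉ = 3 USB sticks.
A packing using 3 USB sticks:
  USB stick 1: 27 + 9 = 36
  USB stick 2: 14 + 14 + 9 = 37
  USB stick 3: 11 + 4 = 15
This matches the lower bound, so 3 is optimal.

3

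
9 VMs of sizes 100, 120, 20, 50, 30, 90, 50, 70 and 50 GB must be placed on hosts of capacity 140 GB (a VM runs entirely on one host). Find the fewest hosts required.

Total = 120 + 100 + 90 + 70 + 50 + 50 + 50 + 30 + 20 = 580 GB.
Lower bound: ⌈580/140⌉ = 5 hosts.
A packing using 5 hosts:
  host 1: 120 + 20 = 140
  host 2: 100 + 30 = 130
  host 3: 90 + 50 = 140
  host 4: 70 + 50 = 120
  host 5: 50 = 50
This matches the lower bound, so 5 is optimal.

5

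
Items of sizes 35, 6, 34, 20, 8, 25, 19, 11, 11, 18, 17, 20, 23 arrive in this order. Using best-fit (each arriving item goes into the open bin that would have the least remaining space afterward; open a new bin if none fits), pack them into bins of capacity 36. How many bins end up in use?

  35 → bin 1 (new)  [load 35/36]
  6 → bin 2 (new)  [load 6/36]
  34 → bin 3 (new)  [load 34/36]
  20 → bin 2  [load 26/36]
  8 → bin 2  [load 34/36]
  25 → bin 4 (new)  [load 25/36]
  19 → bin 5 (new)  [load 19/36]
  11 → bin 4  [load 36/36]
  11 → bin 5  [load 30/36]
  18 → bin 6 (new)  [load 18/36]
  17 → bin 6  [load 35/36]
  20 → bin 7 (new)  [load 20/36]
  23 → bin 8 (new)  [load 23/36]
8 bins opened.

8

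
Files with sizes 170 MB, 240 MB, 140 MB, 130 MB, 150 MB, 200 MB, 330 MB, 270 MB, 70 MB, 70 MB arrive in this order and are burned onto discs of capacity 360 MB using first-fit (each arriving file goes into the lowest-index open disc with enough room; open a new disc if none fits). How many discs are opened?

6

  170 → disc 1 (new)  [load 170/360]
  240 → disc 2 (new)  [load 240/360]
  140 → disc 1  [load 310/360]
  130 → disc 3 (new)  [load 130/360]
  150 → disc 3  [load 280/360]
  200 → disc 4 (new)  [load 200/360]
  330 → disc 5 (new)  [load 330/360]
  270 → disc 6 (new)  [load 270/360]
  70 → disc 2  [load 310/360]
  70 → disc 3  [load 350/360]
6 discs opened.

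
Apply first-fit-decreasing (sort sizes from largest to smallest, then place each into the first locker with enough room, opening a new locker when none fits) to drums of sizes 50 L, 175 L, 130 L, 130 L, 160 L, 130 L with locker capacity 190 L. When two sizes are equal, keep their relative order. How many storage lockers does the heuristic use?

5

Sorted descending: 175, 160, 130, 130, 130, 50.
  175 → locker 1 (new)  [load 175/190]
  160 → locker 2 (new)  [load 160/190]
  130 → locker 3 (new)  [load 130/190]
  130 → locker 4 (new)  [load 130/190]
  130 → locker 5 (new)  [load 130/190]
  50 → locker 3  [load 180/190]
5 storage lockers opened.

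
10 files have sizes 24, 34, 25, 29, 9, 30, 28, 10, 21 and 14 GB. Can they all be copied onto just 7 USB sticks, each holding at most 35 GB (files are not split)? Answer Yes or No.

A valid assignment using 7 USB sticks:
  USB stick 1: 34 = 34
  USB stick 2: 30 = 30
  USB stick 3: 29 = 29
  USB stick 4: 28 = 28
  USB stick 5: 25 + 10 = 35
  USB stick 6: 24 + 9 = 33
  USB stick 7: 21 + 14 = 35
Every load is within 35 GB, so 7 USB sticks suffice.

Yes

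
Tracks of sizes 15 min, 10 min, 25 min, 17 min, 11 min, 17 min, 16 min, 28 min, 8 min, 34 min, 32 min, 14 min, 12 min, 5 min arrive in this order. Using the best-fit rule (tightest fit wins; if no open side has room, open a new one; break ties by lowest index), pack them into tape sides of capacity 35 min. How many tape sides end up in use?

  15 → side 1 (new)  [load 15/35]
  10 → side 1  [load 25/35]
  25 → side 2 (new)  [load 25/35]
  17 → side 3 (new)  [load 17/35]
  11 → side 3  [load 28/35]
  17 → side 4 (new)  [load 17/35]
  16 → side 4  [load 33/35]
  28 → side 5 (new)  [load 28/35]
  8 → side 1  [load 33/35]
  34 → side 6 (new)  [load 34/35]
  32 → side 7 (new)  [load 32/35]
  14 → side 8 (new)  [load 14/35]
  12 → side 8  [load 26/35]
  5 → side 3  [load 33/35]
8 tape sides opened.

8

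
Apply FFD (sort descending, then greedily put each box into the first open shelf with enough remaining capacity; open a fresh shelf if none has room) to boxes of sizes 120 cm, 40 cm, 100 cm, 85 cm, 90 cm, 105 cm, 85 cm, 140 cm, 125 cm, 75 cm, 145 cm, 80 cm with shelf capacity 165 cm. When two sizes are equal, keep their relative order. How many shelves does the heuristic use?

9

Sorted descending: 145, 140, 125, 120, 105, 100, 90, 85, 85, 80, 75, 40.
  145 → shelf 1 (new)  [load 145/165]
  140 → shelf 2 (new)  [load 140/165]
  125 → shelf 3 (new)  [load 125/165]
  120 → shelf 4 (new)  [load 120/165]
  105 → shelf 5 (new)  [load 105/165]
  100 → shelf 6 (new)  [load 100/165]
  90 → shelf 7 (new)  [load 90/165]
  85 → shelf 8 (new)  [load 85/165]
  85 → shelf 9 (new)  [load 85/165]
  80 → shelf 8  [load 165/165]
  75 → shelf 7  [load 165/165]
  40 → shelf 3  [load 165/165]
9 shelves opened.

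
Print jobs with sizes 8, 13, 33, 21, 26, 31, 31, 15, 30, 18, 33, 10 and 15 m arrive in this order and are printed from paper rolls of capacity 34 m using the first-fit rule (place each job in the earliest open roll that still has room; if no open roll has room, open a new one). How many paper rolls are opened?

  8 → roll 1 (new)  [load 8/34]
  13 → roll 1  [load 21/34]
  33 → roll 2 (new)  [load 33/34]
  21 → roll 3 (new)  [load 21/34]
  26 → roll 4 (new)  [load 26/34]
  31 → roll 5 (new)  [load 31/34]
  31 → roll 6 (new)  [load 31/34]
  15 → roll 7 (new)  [load 15/34]
  30 → roll 8 (new)  [load 30/34]
  18 → roll 7  [load 33/34]
  33 → roll 9 (new)  [load 33/34]
  10 → roll 1  [load 31/34]
  15 → roll 10 (new)  [load 15/34]
10 paper rolls opened.

10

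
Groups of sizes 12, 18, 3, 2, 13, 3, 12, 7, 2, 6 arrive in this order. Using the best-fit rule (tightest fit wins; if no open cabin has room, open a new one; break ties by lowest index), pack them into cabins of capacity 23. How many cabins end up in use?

  12 → cabin 1 (new)  [load 12/23]
  18 → cabin 2 (new)  [load 18/23]
  3 → cabin 2  [load 21/23]
  2 → cabin 2  [load 23/23]
  13 → cabin 3 (new)  [load 13/23]
  3 → cabin 3  [load 16/23]
  12 → cabin 4 (new)  [load 12/23]
  7 → cabin 3  [load 23/23]
  2 → cabin 1  [load 14/23]
  6 → cabin 1  [load 20/23]
4 cabins opened.

4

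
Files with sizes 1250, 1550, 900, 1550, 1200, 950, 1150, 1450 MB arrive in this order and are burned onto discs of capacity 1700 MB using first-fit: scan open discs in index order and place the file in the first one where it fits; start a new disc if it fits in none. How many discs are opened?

8

  1250 → disc 1 (new)  [load 1250/1700]
  1550 → disc 2 (new)  [load 1550/1700]
  900 → disc 3 (new)  [load 900/1700]
  1550 → disc 4 (new)  [load 1550/1700]
  1200 → disc 5 (new)  [load 1200/1700]
  950 → disc 6 (new)  [load 950/1700]
  1150 → disc 7 (new)  [load 1150/1700]
  1450 → disc 8 (new)  [load 1450/1700]
8 discs opened.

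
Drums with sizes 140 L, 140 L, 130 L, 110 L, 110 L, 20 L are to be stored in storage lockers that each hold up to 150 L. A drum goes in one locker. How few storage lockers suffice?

Total = 140 + 140 + 130 + 110 + 110 + 20 = 650 L.
Lower bound: ⌈650/150⌉ = 5 storage lockers.
A packing using 5 storage lockers:
  locker 1: 140 = 140
  locker 2: 140 = 140
  locker 3: 130 + 20 = 150
  locker 4: 110 = 110
  locker 5: 110 = 110
This matches the lower bound, so 5 is optimal.

5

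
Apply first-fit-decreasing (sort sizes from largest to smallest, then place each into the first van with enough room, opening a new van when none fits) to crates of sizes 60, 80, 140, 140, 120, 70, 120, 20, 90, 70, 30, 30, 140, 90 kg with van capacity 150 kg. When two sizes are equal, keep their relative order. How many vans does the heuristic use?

Sorted descending: 140, 140, 140, 120, 120, 90, 90, 80, 70, 70, 60, 30, 30, 20.
  140 → van 1 (new)  [load 140/150]
  140 → van 2 (new)  [load 140/150]
  140 → van 3 (new)  [load 140/150]
  120 → van 4 (new)  [load 120/150]
  120 → van 5 (new)  [load 120/150]
  90 → van 6 (new)  [load 90/150]
  90 → van 7 (new)  [load 90/150]
  80 → van 8 (new)  [load 80/150]
  70 → van 8  [load 150/150]
  70 → van 9 (new)  [load 70/150]
  60 → van 6  [load 150/150]
  30 → van 4  [load 150/150]
  30 → van 5  [load 150/150]
  20 → van 7  [load 110/150]
9 vans opened.

9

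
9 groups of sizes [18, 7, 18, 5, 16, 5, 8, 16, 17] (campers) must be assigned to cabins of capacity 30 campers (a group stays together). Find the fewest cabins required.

5

Total = 18 + 18 + 17 + 16 + 16 + 8 + 7 + 5 + 5 = 110 campers.
Lower bound: ⌈110/30⌉ = 4 cabins.
Also, 5 groups each exceed 15 campers, and no two of those can share a cabin, so at least 5 cabins are needed.
A packing using 5 cabins:
  cabin 1: 18 + 8 = 26
  cabin 2: 18 + 7 + 5 = 30
  cabin 3: 17 + 5 = 22
  cabin 4: 16 = 16
  cabin 5: 16 = 16
This matches the lower bound, so 5 is optimal.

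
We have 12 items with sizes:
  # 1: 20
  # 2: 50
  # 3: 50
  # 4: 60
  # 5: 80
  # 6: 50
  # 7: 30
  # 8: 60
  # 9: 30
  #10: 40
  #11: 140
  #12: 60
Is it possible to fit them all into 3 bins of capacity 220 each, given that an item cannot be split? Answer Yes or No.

Total = 670; ⌈670/220⌉ = 4.
At least 4 bins are required, but only 3 are allowed.

No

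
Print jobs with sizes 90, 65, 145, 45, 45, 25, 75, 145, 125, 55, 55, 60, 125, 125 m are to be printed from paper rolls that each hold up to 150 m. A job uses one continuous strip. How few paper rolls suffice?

9

Total = 145 + 145 + 125 + 125 + 125 + 90 + 75 + 65 + 60 + 55 + 55 + 45 + 45 + 25 = 1180 m.
Lower bound: ⌈1180/150⌉ = 8 paper rolls.
A packing using 9 paper rolls:
  roll 1: 145 = 145
  roll 2: 145 = 145
  roll 3: 125 + 25 = 150
  roll 4: 125 = 125
  roll 5: 125 = 125
  roll 6: 90 + 60 = 150
  roll 7: 75 + 65 = 140
  roll 8: 55 + 55 = 110
  roll 9: 45 + 45 = 90
No arrangement into 8 paper rolls stays within capacity, so 9 is optimal.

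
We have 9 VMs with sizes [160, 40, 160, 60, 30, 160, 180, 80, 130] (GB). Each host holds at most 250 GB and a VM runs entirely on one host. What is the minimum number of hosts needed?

5

Total = 180 + 160 + 160 + 160 + 130 + 80 + 60 + 40 + 30 = 1000 GB.
Lower bound: ⌈1000/250⌉ = 4 hosts.
Also, 5 VMs each exceed 125 GB, and no two of those can share a host, so at least 5 hosts are needed.
A packing using 5 hosts:
  host 1: 180 + 60 = 240
  host 2: 160 + 80 = 240
  host 3: 160 + 40 + 30 = 230
  host 4: 160 = 160
  host 5: 130 = 130
This matches the lower bound, so 5 is optimal.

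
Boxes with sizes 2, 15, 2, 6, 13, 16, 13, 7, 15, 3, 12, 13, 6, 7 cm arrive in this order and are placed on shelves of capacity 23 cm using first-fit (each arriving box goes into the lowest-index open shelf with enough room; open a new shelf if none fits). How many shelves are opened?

  2 → shelf 1 (new)  [load 2/23]
  15 → shelf 1  [load 17/23]
  2 → shelf 1  [load 19/23]
  6 → shelf 2 (new)  [load 6/23]
  13 → shelf 2  [load 19/23]
  16 → shelf 3 (new)  [load 16/23]
  13 → shelf 4 (new)  [load 13/23]
  7 → shelf 3  [load 23/23]
  15 → shelf 5 (new)  [load 15/23]
  3 → shelf 1  [load 22/23]
  12 → shelf 6 (new)  [load 12/23]
  13 → shelf 7 (new)  [load 13/23]
  6 → shelf 4  [load 19/23]
  7 → shelf 5  [load 22/23]
7 shelves opened.

7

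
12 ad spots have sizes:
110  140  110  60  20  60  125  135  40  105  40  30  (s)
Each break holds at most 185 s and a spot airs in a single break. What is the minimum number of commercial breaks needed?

Total = 140 + 135 + 125 + 110 + 110 + 105 + 60 + 60 + 40 + 40 + 30 + 20 = 975 s.
Lower bound: ⌈975/185⌉ = 6 commercial breaks.
A packing using 6 commercial breaks:
  break 1: 140 + 40 = 180
  break 2: 135 + 40 = 175
  break 3: 125 + 60 = 185
  break 4: 110 + 60 = 170
  break 5: 110 + 30 + 20 = 160
  break 6: 105 = 105
This matches the lower bound, so 6 is optimal.

6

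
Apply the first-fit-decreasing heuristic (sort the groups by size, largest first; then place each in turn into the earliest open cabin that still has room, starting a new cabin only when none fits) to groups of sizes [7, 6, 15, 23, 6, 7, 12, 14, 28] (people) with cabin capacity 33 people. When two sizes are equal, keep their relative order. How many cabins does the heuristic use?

Sorted descending: 28, 23, 15, 14, 12, 7, 7, 6, 6.
  28 → cabin 1 (new)  [load 28/33]
  23 → cabin 2 (new)  [load 23/33]
  15 → cabin 3 (new)  [load 15/33]
  14 → cabin 3  [load 29/33]
  12 → cabin 4 (new)  [load 12/33]
  7 → cabin 2  [load 30/33]
  7 → cabin 4  [load 19/33]
  6 → cabin 4  [load 25/33]
  6 → cabin 4  [load 31/33]
4 cabins opened.

4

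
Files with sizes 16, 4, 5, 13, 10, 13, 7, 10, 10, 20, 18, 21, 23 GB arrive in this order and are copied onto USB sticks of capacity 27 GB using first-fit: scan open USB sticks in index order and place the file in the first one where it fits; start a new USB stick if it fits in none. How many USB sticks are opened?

  16 → USB stick 1 (new)  [load 16/27]
  4 → USB stick 1  [load 20/27]
  5 → USB stick 1  [load 25/27]
  13 → USB stick 2 (new)  [load 13/27]
  10 → USB stick 2  [load 23/27]
  13 → USB stick 3 (new)  [load 13/27]
  7 → USB stick 3  [load 20/27]
  10 → USB stick 4 (new)  [load 10/27]
  10 → USB stick 4  [load 20/27]
  20 → USB stick 5 (new)  [load 20/27]
  18 → USB stick 6 (new)  [load 18/27]
  21 → USB stick 7 (new)  [load 21/27]
  23 → USB stick 8 (new)  [load 23/27]
8 USB sticks opened.

8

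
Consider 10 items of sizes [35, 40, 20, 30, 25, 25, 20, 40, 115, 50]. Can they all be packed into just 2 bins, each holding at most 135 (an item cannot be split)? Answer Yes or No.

Total = 400; ⌈400/135⌉ = 3.
At least 3 bins are required, but only 2 are allowed.

No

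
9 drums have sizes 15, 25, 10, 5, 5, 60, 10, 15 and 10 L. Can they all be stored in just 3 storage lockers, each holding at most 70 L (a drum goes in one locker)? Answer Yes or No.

Yes

A valid assignment using 3 storage lockers:
  locker 1: 60 + 10 = 70
  locker 2: 25 + 15 + 15 + 10 + 5 = 70
  locker 3: 10 + 5 = 15
Every load is within 70 L, so 3 storage lockers suffice.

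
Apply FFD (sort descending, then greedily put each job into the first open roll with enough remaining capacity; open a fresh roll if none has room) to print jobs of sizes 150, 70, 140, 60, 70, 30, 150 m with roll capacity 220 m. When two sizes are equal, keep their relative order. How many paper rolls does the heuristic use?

4

Sorted descending: 150, 150, 140, 70, 70, 60, 30.
  150 → roll 1 (new)  [load 150/220]
  150 → roll 2 (new)  [load 150/220]
  140 → roll 3 (new)  [load 140/220]
  70 → roll 1  [load 220/220]
  70 → roll 2  [load 220/220]
  60 → roll 3  [load 200/220]
  30 → roll 4 (new)  [load 30/220]
4 paper rolls opened.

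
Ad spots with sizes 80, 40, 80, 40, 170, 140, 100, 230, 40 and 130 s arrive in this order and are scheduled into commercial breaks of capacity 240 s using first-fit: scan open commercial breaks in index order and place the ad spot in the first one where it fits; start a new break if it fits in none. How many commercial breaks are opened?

  80 → break 1 (new)  [load 80/240]
  40 → break 1  [load 120/240]
  80 → break 1  [load 200/240]
  40 → break 1  [load 240/240]
  170 → break 2 (new)  [load 170/240]
  140 → break 3 (new)  [load 140/240]
  100 → break 3  [load 240/240]
  230 → break 4 (new)  [load 230/240]
  40 → break 2  [load 210/240]
  130 → break 5 (new)  [load 130/240]
5 commercial breaks opened.

5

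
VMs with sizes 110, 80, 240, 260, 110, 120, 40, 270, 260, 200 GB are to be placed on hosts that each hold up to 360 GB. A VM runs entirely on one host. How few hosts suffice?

Total = 270 + 260 + 260 + 240 + 200 + 120 + 110 + 110 + 80 + 40 = 1690 GB.
Lower bound: ⌈1690/360⌉ = 5 hosts.
A packing using 6 hosts:
  host 1: 270 + 80 = 350
  host 2: 260 + 40 = 300
  host 3: 260 = 260
  host 4: 240 + 120 = 360
  host 5: 200 + 110 = 310
  host 6: 110 = 110
No arrangement into 5 hosts stays within capacity, so 6 is optimal.

6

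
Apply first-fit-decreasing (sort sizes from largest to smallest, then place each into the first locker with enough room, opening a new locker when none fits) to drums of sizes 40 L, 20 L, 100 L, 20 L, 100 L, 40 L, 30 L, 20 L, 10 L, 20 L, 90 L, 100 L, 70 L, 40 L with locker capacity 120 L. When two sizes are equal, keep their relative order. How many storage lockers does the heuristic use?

6

Sorted descending: 100, 100, 100, 90, 70, 40, 40, 40, 30, 20, 20, 20, 20, 10.
  100 → locker 1 (new)  [load 100/120]
  100 → locker 2 (new)  [load 100/120]
  100 → locker 3 (new)  [load 100/120]
  90 → locker 4 (new)  [load 90/120]
  70 → locker 5 (new)  [load 70/120]
  40 → locker 5  [load 110/120]
  40 → locker 6 (new)  [load 40/120]
  40 → locker 6  [load 80/120]
  30 → locker 4  [load 120/120]
  20 → locker 1  [load 120/120]
  20 → locker 2  [load 120/120]
  20 → locker 3  [load 120/120]
  20 → locker 6  [load 100/120]
  10 → locker 5  [load 120/120]
6 storage lockers opened.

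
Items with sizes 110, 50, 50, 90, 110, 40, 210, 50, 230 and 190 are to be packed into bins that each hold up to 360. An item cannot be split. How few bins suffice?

Total = 230 + 210 + 190 + 110 + 110 + 90 + 50 + 50 + 50 + 40 = 1130.
Lower bound: ⌈1130/360⌉ = 4 bins.
A packing using 4 bins:
  bin 1: 230 + 110 = 340
  bin 2: 210 + 110 + 40 = 360
  bin 3: 190 + 90 + 50 = 330
  bin 4: 50 + 50 = 100
This matches the lower bound, so 4 is optimal.

4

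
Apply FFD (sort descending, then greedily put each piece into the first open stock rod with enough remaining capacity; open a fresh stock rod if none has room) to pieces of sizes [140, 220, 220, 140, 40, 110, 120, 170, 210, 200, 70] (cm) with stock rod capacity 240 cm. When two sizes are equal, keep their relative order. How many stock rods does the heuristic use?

Sorted descending: 220, 220, 210, 200, 170, 140, 140, 120, 110, 70, 40.
  220 → stock rod 1 (new)  [load 220/240]
  220 → stock rod 2 (new)  [load 220/240]
  210 → stock rod 3 (new)  [load 210/240]
  200 → stock rod 4 (new)  [load 200/240]
  170 → stock rod 5 (new)  [load 170/240]
  140 → stock rod 6 (new)  [load 140/240]
  140 → stock rod 7 (new)  [load 140/240]
  120 → stock rod 8 (new)  [load 120/240]
  110 → stock rod 8  [load 230/240]
  70 → stock rod 5  [load 240/240]
  40 → stock rod 4  [load 240/240]
8 stock rods opened.

8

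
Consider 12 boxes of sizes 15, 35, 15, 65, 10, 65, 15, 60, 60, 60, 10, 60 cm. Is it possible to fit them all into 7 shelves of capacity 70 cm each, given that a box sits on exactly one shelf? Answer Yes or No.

Total = 470 cm; ⌈470/70⌉ = 7.
The bound of 7 does not rule out 7, but exhaustive search shows no assignment into 7 shelves of capacity 70 cm exists — the minimum is 8.

No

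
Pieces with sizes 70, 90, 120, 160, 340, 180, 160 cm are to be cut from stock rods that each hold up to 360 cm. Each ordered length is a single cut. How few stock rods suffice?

4

Total = 340 + 180 + 160 + 160 + 120 + 90 + 70 = 1120 cm.
Lower bound: ⌈1120/360⌉ = 4 stock rods.
A packing using 4 stock rods:
  stock rod 1: 340 = 340
  stock rod 2: 180 + 160 = 340
  stock rod 3: 160 + 120 + 70 = 350
  stock rod 4: 90 = 90
This matches the lower bound, so 4 is optimal.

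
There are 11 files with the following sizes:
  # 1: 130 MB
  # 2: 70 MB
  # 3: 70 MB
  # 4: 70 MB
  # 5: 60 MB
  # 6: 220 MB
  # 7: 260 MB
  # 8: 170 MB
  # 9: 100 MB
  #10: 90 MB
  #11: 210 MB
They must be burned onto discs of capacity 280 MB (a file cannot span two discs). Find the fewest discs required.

Total = 260 + 220 + 210 + 170 + 130 + 100 + 90 + 70 + 70 + 70 + 60 = 1450 MB.
Lower bound: ⌈1450/280⌉ = 6 discs.
A packing using 6 discs:
  disc 1: 260 = 260
  disc 2: 220 + 60 = 280
  disc 3: 210 + 70 = 280
  disc 4: 170 + 100 = 270
  disc 5: 130 + 90 = 220
  disc 6: 70 + 70 = 140
This matches the lower bound, so 6 is optimal.

6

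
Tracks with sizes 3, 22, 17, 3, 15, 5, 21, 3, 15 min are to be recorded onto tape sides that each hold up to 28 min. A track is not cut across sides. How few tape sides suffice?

5

Total = 22 + 21 + 17 + 15 + 15 + 5 + 3 + 3 + 3 = 104 min.
Lower bound: ⌈104/28⌉ = 4 tape sides.
Also, 5 tracks each exceed 14 min, and no two of those can share a side, so at least 5 tape sides are needed.
A packing using 5 tape sides:
  side 1: 22 + 5 = 27
  side 2: 21 + 3 + 3 = 27
  side 3: 17 + 3 = 20
  side 4: 15 = 15
  side 5: 15 = 15
This matches the lower bound, so 5 is optimal.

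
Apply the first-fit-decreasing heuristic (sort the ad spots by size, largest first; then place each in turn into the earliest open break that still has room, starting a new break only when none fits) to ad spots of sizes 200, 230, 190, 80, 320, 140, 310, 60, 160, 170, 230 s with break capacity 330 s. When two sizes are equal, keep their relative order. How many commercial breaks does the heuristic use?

7

Sorted descending: 320, 310, 230, 230, 200, 190, 170, 160, 140, 80, 60.
  320 → break 1 (new)  [load 320/330]
  310 → break 2 (new)  [load 310/330]
  230 → break 3 (new)  [load 230/330]
  230 → break 4 (new)  [load 230/330]
  200 → break 5 (new)  [load 200/330]
  190 → break 6 (new)  [load 190/330]
  170 → break 7 (new)  [load 170/330]
  160 → break 7  [load 330/330]
  140 → break 6  [load 330/330]
  80 → break 3  [load 310/330]
  60 → break 4  [load 290/330]
7 commercial breaks opened.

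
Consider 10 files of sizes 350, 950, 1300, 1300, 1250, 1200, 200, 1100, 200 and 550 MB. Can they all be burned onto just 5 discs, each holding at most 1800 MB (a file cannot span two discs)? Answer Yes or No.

Total = 8400 MB; ⌈8400/1800⌉ = 5.
6 files each exceed half the capacity and cannot share a disc, forcing at least 6 discs.
At least 6 discs are required, but only 5 are allowed.

No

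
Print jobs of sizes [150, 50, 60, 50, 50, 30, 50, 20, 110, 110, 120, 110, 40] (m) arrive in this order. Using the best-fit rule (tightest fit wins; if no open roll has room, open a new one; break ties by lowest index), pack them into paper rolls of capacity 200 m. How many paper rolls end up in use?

  150 → roll 1 (new)  [load 150/200]
  50 → roll 1  [load 200/200]
  60 → roll 2 (new)  [load 60/200]
  50 → roll 2  [load 110/200]
  50 → roll 2  [load 160/200]
  30 → roll 2  [load 190/200]
  50 → roll 3 (new)  [load 50/200]
  20 → roll 3  [load 70/200]
  110 → roll 3  [load 180/200]
  110 → roll 4 (new)  [load 110/200]
  120 → roll 5 (new)  [load 120/200]
  110 → roll 6 (new)  [load 110/200]
  40 → roll 5  [load 160/200]
6 paper rolls opened.

6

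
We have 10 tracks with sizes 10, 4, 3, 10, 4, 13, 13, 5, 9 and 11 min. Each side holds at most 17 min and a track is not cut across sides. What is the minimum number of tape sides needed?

Total = 13 + 13 + 11 + 10 + 10 + 9 + 5 + 4 + 4 + 3 = 82 min.
Lower bound: ⌈82/17⌉ = 5 tape sides.
Also, 6 tracks each exceed 17/2 min, and no two of those can share a side, so at least 6 tape sides are needed.
A packing using 6 tape sides:
  side 1: 13 + 4 = 17
  side 2: 13 + 4 = 17
  side 3: 11 + 5 = 16
  side 4: 10 + 3 = 13
  side 5: 10 = 10
  side 6: 9 = 9
This matches the lower bound, so 6 is optimal.

6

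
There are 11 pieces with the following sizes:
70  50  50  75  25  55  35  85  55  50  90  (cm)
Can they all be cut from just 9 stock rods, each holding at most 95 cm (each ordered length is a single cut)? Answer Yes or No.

A valid assignment using 9 stock rods:
  stock rod 1: 90 = 90
  stock rod 2: 85 = 85
  stock rod 3: 75 = 75
  stock rod 4: 70 + 25 = 95
  stock rod 5: 55 + 35 = 90
  stock rod 6: 55 = 55
  stock rod 7: 50 = 50
  stock rod 8: 50 = 50
  stock rod 9: 50 = 50
Every load is within 95 cm, so 9 stock rods suffice.

Yes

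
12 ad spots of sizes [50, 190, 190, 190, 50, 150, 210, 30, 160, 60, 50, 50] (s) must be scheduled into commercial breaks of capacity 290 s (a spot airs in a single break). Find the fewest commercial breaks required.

Total = 210 + 190 + 190 + 190 + 160 + 150 + 60 + 50 + 50 + 50 + 50 + 30 = 1380 s.
Lower bound: ⌈1380/290⌉ = 5 commercial breaks.
Also, 6 ad spots each exceed 145 s, and no two of those can share a break, so at least 6 commercial breaks are needed.
A packing using 6 commercial breaks:
  break 1: 210 + 60 = 270
  break 2: 190 + 50 + 50 = 290
  break 3: 190 + 50 + 50 = 290
  break 4: 190 + 30 = 220
  break 5: 160 = 160
  break 6: 150 = 150
This matches the lower bound, so 6 is optimal.

6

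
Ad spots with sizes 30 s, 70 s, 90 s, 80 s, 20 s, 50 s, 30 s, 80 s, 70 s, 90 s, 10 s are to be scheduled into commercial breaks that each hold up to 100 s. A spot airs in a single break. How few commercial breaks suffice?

7

Total = 90 + 90 + 80 + 80 + 70 + 70 + 50 + 30 + 30 + 20 + 10 = 620 s.
Lower bound: ⌈620/100⌉ = 7 commercial breaks.
A packing using 7 commercial breaks:
  break 1: 90 + 10 = 100
  break 2: 90 = 90
  break 3: 80 + 20 = 100
  break 4: 80 = 80
  break 5: 70 + 30 = 100
  break 6: 70 + 30 = 100
  break 7: 50 = 50
This matches the lower bound, so 7 is optimal.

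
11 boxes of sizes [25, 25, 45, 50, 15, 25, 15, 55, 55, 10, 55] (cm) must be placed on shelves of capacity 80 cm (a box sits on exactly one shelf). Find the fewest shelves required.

Total = 55 + 55 + 55 + 50 + 45 + 25 + 25 + 25 + 15 + 15 + 10 = 375 cm.
Lower bound: ⌈375/80⌉ = 5 shelves.
A packing using 5 shelves:
  shelf 1: 55 + 25 = 80
  shelf 2: 55 + 25 = 80
  shelf 3: 55 + 25 = 80
  shelf 4: 50 + 15 + 15 = 80
  shelf 5: 45 + 10 = 55
This matches the lower bound, so 5 is optimal.

5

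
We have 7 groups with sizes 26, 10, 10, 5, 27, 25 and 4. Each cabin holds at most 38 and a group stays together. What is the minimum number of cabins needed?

Total = 27 + 26 + 25 + 10 + 10 + 5 + 4 = 107.
Lower bound: ⌈107/38⌉ = 3 cabins.
A packing using 3 cabins:
  cabin 1: 27 + 10 = 37
  cabin 2: 26 + 10 = 36
  cabin 3: 25 + 5 + 4 = 34
This matches the lower bound, so 3 is optimal.

3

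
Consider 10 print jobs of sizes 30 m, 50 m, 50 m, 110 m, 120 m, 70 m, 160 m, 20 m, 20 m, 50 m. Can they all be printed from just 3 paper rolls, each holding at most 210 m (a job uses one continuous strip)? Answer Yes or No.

No

Total = 680 m; ⌈680/210⌉ = 4.
At least 4 paper rolls are required, but only 3 are allowed.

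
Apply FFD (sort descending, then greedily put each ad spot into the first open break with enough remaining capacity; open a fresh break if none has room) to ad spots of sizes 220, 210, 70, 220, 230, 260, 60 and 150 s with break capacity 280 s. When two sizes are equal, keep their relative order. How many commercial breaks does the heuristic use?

6

Sorted descending: 260, 230, 220, 220, 210, 150, 70, 60.
  260 → break 1 (new)  [load 260/280]
  230 → break 2 (new)  [load 230/280]
  220 → break 3 (new)  [load 220/280]
  220 → break 4 (new)  [load 220/280]
  210 → break 5 (new)  [load 210/280]
  150 → break 6 (new)  [load 150/280]
  70 → break 5  [load 280/280]
  60 → break 3  [load 280/280]
6 commercial breaks opened.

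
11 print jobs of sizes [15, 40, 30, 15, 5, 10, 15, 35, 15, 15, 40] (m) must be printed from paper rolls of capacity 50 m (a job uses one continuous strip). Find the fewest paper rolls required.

Total = 40 + 40 + 35 + 30 + 15 + 15 + 15 + 15 + 15 + 10 + 5 = 235 m.
Lower bound: ⌈235/50⌉ = 5 paper rolls.
A packing using 5 paper rolls:
  roll 1: 40 + 10 = 50
  roll 2: 40 + 5 = 45
  roll 3: 35 + 15 = 50
  roll 4: 30 + 15 = 45
  roll 5: 15 + 15 + 15 = 45
This matches the lower bound, so 5 is optimal.

5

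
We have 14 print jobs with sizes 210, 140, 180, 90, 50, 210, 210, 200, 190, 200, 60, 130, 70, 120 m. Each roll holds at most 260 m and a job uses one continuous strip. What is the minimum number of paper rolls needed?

Total = 210 + 210 + 210 + 200 + 200 + 190 + 180 + 140 + 130 + 120 + 90 + 70 + 60 + 50 = 2060 m.
Lower bound: ⌈2060/260⌉ = 8 paper rolls.
A packing using 9 paper rolls:
  roll 1: 210 + 50 = 260
  roll 2: 210 = 210
  roll 3: 210 = 210
  roll 4: 200 + 60 = 260
  roll 5: 200 = 200
  roll 6: 190 + 70 = 260
  roll 7: 180 = 180
  roll 8: 140 + 120 = 260
  roll 9: 130 + 90 = 220
No arrangement into 8 paper rolls stays within capacity, so 9 is optimal.

9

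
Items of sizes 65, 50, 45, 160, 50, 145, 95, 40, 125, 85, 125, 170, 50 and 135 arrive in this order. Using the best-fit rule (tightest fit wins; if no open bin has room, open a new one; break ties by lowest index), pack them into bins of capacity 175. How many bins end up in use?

9

  65 → bin 1 (new)  [load 65/175]
  50 → bin 1  [load 115/175]
  45 → bin 1  [load 160/175]
  160 → bin 2 (new)  [load 160/175]
  50 → bin 3 (new)  [load 50/175]
  145 → bin 4 (new)  [load 145/175]
  95 → bin 3  [load 145/175]
  40 → bin 5 (new)  [load 40/175]
  125 → bin 5  [load 165/175]
  85 → bin 6 (new)  [load 85/175]
  125 → bin 7 (new)  [load 125/175]
  170 → bin 8 (new)  [load 170/175]
  50 → bin 7  [load 175/175]
  135 → bin 9 (new)  [load 135/175]
9 bins opened.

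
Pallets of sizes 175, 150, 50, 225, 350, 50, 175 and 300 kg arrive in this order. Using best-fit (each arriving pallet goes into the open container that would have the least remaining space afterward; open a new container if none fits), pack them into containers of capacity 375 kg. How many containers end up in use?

5

  175 → container 1 (new)  [load 175/375]
  150 → container 1  [load 325/375]
  50 → container 1  [load 375/375]
  225 → container 2 (new)  [load 225/375]
  350 → container 3 (new)  [load 350/375]
  50 → container 2  [load 275/375]
  175 → container 4 (new)  [load 175/375]
  300 → container 5 (new)  [load 300/375]
5 containers opened.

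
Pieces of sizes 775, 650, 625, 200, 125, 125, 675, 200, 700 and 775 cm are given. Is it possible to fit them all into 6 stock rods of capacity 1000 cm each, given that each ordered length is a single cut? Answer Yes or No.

A valid assignment using 6 stock rods:
  stock rod 1: 775 + 200 = 975
  stock rod 2: 775 + 200 = 975
  stock rod 3: 700 + 125 + 125 = 950
  stock rod 4: 675 = 675
  stock rod 5: 650 = 650
  stock rod 6: 625 = 625
Every load is within 1000 cm, so 6 stock rods suffice.

Yes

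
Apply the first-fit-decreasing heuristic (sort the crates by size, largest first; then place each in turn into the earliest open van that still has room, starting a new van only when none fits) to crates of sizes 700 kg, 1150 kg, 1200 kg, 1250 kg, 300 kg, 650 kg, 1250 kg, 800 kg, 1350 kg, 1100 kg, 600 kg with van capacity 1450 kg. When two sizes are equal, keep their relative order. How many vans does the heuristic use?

8

Sorted descending: 1350, 1250, 1250, 1200, 1150, 1100, 800, 700, 650, 600, 300.
  1350 → van 1 (new)  [load 1350/1450]
  1250 → van 2 (new)  [load 1250/1450]
  1250 → van 3 (new)  [load 1250/1450]
  1200 → van 4 (new)  [load 1200/1450]
  1150 → van 5 (new)  [load 1150/1450]
  1100 → van 6 (new)  [load 1100/1450]
  800 → van 7 (new)  [load 800/1450]
  700 → van 8 (new)  [load 700/1450]
  650 → van 7  [load 1450/1450]
  600 → van 8  [load 1300/1450]
  300 → van 5  [load 1450/1450]
8 vans opened.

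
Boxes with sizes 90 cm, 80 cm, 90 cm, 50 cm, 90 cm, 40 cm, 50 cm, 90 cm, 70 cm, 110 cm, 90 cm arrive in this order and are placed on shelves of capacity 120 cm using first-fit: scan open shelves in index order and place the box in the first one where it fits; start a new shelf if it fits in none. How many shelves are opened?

9

  90 → shelf 1 (new)  [load 90/120]
  80 → shelf 2 (new)  [load 80/120]
  90 → shelf 3 (new)  [load 90/120]
  50 → shelf 4 (new)  [load 50/120]
  90 → shelf 5 (new)  [load 90/120]
  40 → shelf 2  [load 120/120]
  50 → shelf 4  [load 100/120]
  90 → shelf 6 (new)  [load 90/120]
  70 → shelf 7 (new)  [load 70/120]
  110 → shelf 8 (new)  [load 110/120]
  90 → shelf 9 (new)  [load 90/120]
9 shelves opened.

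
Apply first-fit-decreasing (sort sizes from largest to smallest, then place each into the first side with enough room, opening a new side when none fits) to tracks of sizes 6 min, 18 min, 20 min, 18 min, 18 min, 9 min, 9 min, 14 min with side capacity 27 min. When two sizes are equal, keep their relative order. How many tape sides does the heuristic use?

5

Sorted descending: 20, 18, 18, 18, 14, 9, 9, 6.
  20 → side 1 (new)  [load 20/27]
  18 → side 2 (new)  [load 18/27]
  18 → side 3 (new)  [load 18/27]
  18 → side 4 (new)  [load 18/27]
  14 → side 5 (new)  [load 14/27]
  9 → side 2  [load 27/27]
  9 → side 3  [load 27/27]
  6 → side 1  [load 26/27]
5 tape sides opened.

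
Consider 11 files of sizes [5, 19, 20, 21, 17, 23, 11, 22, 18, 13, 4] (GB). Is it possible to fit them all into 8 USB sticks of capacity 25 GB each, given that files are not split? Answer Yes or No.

Yes

A valid assignment using 8 USB sticks:
  USB stick 1: 23 = 23
  USB stick 2: 22 = 22
  USB stick 3: 21 + 4 = 25
  USB stick 4: 20 + 5 = 25
  USB stick 5: 19 = 19
  USB stick 6: 18 = 18
  USB stick 7: 17 = 17
  USB stick 8: 13 + 11 = 24
Every load is within 25 GB, so 8 USB sticks suffice.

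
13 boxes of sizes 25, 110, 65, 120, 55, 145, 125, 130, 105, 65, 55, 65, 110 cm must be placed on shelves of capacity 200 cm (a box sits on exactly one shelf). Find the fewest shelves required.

Total = 145 + 130 + 125 + 120 + 110 + 110 + 105 + 65 + 65 + 65 + 55 + 55 + 25 = 1175 cm.
Lower bound: ⌈1175/200⌉ = 6 shelves.
Also, 7 boxes each exceed 100 cm, and no two of those can share a shelf, so at least 7 shelves are needed.
A packing using 7 shelves:
  shelf 1: 145 + 55 = 200
  shelf 2: 130 + 65 = 195
  shelf 3: 125 + 65 = 190
  shelf 4: 120 + 65 = 185
  shelf 5: 110 + 55 + 25 = 190
  shelf 6: 110 = 110
  shelf 7: 105 = 105
This matches the lower bound, so 7 is optimal.

7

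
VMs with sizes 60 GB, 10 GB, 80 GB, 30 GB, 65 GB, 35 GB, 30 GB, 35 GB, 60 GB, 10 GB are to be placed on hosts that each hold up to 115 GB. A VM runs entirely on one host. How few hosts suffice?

Total = 80 + 65 + 60 + 60 + 35 + 35 + 30 + 30 + 10 + 10 = 415 GB.
Lower bound: ⌈415/115⌉ = 4 hosts.
A packing using 4 hosts:
  host 1: 80 + 35 = 115
  host 2: 65 + 35 + 10 = 110
  host 3: 60 + 30 + 10 = 100
  host 4: 60 + 30 = 90
This matches the lower bound, so 4 is optimal.

4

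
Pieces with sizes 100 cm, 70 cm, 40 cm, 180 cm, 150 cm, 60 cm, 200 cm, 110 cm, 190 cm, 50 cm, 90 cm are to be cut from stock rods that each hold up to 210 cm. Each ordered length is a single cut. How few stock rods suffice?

7

Total = 200 + 190 + 180 + 150 + 110 + 100 + 90 + 70 + 60 + 50 + 40 = 1240 cm.
Lower bound: ⌈1240/210⌉ = 6 stock rods.
A packing using 7 stock rods:
  stock rod 1: 200 = 200
  stock rod 2: 190 = 190
  stock rod 3: 180 = 180
  stock rod 4: 150 + 60 = 210
  stock rod 5: 110 + 100 = 210
  stock rod 6: 90 + 70 + 50 = 210
  stock rod 7: 40 = 40
No arrangement into 6 stock rods stays within capacity, so 7 is optimal.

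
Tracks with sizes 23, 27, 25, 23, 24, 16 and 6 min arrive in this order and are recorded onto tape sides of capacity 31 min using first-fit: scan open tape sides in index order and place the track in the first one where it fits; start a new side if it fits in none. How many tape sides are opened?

  23 → side 1 (new)  [load 23/31]
  27 → side 2 (new)  [load 27/31]
  25 → side 3 (new)  [load 25/31]
  23 → side 4 (new)  [load 23/31]
  24 → side 5 (new)  [load 24/31]
  16 → side 6 (new)  [load 16/31]
  6 → side 1  [load 29/31]
6 tape sides opened.

6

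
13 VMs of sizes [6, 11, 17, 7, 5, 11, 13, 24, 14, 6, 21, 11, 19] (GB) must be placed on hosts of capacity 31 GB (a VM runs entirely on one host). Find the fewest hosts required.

Total = 24 + 21 + 19 + 17 + 14 + 13 + 11 + 11 + 11 + 7 + 6 + 6 + 5 = 165 GB.
Lower bound: ⌈165/31⌉ = 6 hosts.
A packing using 6 hosts:
  host 1: 24 + 7 = 31
  host 2: 21 + 6 = 27
  host 3: 19 + 11 = 30
  host 4: 17 + 14 = 31
  host 5: 13 + 11 + 6 = 30
  host 6: 11 + 5 = 16
This matches the lower bound, so 6 is optimal.

6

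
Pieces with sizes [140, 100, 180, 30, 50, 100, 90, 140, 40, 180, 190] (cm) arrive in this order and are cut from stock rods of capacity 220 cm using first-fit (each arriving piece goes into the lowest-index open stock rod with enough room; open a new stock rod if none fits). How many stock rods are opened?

  140 → stock rod 1 (new)  [load 140/220]
  100 → stock rod 2 (new)  [load 100/220]
  180 → stock rod 3 (new)  [load 180/220]
  30 → stock rod 1  [load 170/220]
  50 → stock rod 1  [load 220/220]
  100 → stock rod 2  [load 200/220]
  90 → stock rod 4 (new)  [load 90/220]
  140 → stock rod 5 (new)  [load 140/220]
  40 → stock rod 3  [load 220/220]
  180 → stock rod 6 (new)  [load 180/220]
  190 → stock rod 7 (new)  [load 190/220]
7 stock rods opened.

7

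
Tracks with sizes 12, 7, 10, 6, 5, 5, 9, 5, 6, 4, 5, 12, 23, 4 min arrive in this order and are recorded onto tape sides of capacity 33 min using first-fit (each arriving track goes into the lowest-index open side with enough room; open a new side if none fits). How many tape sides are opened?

  12 → side 1 (new)  [load 12/33]
  7 → side 1  [load 19/33]
  10 → side 1  [load 29/33]
  6 → side 2 (new)  [load 6/33]
  5 → side 2  [load 11/33]
  5 → side 2  [load 16/33]
  9 → side 2  [load 25/33]
  5 → side 2  [load 30/33]
  6 → side 3 (new)  [load 6/33]
  4 → side 1  [load 33/33]
  5 → side 3  [load 11/33]
  12 → side 3  [load 23/33]
  23 → side 4 (new)  [load 23/33]
  4 → side 3  [load 27/33]
4 tape sides opened.

4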